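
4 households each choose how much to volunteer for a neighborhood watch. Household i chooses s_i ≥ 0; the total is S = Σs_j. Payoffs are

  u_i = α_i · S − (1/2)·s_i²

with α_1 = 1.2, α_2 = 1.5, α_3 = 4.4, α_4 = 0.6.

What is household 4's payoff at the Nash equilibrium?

4.44

Household i's FOC: ∂u_i/∂s_i = α_i − s_i = 0, so s_i* = α_i.
NE contributions = (1.2, 1.5, 4.4, 0.6); S = 7.7.
u_4 = α_4·S − ½·(s_4)² = 0.6·7.7 − ½·0.6² = 4.44.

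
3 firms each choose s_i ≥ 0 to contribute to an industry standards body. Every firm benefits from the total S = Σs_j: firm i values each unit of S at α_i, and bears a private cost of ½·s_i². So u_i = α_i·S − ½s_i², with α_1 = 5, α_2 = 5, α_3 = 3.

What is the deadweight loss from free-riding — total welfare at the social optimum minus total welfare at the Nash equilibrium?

114

Firm i's FOC: ∂u_i/∂s_i = α_i − s_i = 0, so s_i* = α_i.
NE contributions = (5, 5, 3); S = 13.
W^NE = (Σα)·S − ½Σα_i² = 13² − ½·59 = 139.5.
Planner sets s_i = Σα_j = 13 for every i, so S^SO = 3·13 = 39.
W^SO = (Σα)·S^SO − ½·3·(Σα)² = (3/2)·13² = 253.5.
Deadweight loss = W^SO − W^NE = 114.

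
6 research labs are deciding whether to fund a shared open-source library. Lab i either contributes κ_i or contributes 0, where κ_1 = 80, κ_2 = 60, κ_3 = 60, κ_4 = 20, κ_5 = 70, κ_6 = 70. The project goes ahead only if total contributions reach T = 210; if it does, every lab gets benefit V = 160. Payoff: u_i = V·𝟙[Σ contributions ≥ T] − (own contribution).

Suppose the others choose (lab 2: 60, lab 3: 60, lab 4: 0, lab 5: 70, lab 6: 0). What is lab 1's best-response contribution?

Others' total = 190. Contributing 80 brings total to 270 ≥ 210: gain V − κ_1 = 80.
Best response: 80.

80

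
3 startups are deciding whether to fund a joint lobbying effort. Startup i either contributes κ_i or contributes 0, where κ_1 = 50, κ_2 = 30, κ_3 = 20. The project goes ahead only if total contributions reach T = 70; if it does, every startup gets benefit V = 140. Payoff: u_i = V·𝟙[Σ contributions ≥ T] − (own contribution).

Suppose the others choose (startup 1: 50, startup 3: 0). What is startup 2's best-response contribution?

Others' total = 50. Contributing 30 brings total to 80 ≥ 70: gain V − κ_2 = 110.
Best response: 30.

30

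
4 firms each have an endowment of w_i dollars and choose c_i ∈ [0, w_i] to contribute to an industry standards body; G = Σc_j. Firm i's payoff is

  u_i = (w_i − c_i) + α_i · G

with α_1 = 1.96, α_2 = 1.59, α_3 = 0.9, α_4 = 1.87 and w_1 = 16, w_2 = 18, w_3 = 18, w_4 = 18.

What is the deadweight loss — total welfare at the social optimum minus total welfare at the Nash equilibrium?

95.76

∂u_i/∂c_i = α_i − 1, so firm i contributes w_i if α_i > 1, else 0.
α_i > 1 for i ∈ {1, 2, 4}; NE contributions (16, 18, 0, 18), G = 52.
W^NE = Σw_i − G^NE + (Σα_i)·G^NE = 70 + 5.32·52 = 346.64.
Planner: ∂(Σu_j)/∂c_i = Σα_j − 1 = 5.32 > 0, so everyone contributes w_i; G^SO = 70, W^SO = 70 + 5.32·70 = 442.4.
Deadweight loss = 95.76.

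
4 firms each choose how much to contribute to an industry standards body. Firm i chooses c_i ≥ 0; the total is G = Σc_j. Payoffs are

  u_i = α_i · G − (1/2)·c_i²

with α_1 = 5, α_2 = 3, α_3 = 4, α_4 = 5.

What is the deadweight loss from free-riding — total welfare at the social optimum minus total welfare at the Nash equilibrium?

Firm i's FOC: ∂u_i/∂c_i = α_i − c_i = 0, so c_i* = α_i.
NE contributions = (5, 3, 4, 5); G = 17.
W^NE = (Σα)·G − ½Σα_i² = 17² − ½·75 = 251.5.
Planner sets c_i = Σα_j = 17 for every i, so G^SO = 4·17 = 68.
W^SO = (Σα)·G^SO − ½·4·(Σα)² = (4/2)·17² = 578.
Deadweight loss = W^SO − W^NE = 326.5.

326.5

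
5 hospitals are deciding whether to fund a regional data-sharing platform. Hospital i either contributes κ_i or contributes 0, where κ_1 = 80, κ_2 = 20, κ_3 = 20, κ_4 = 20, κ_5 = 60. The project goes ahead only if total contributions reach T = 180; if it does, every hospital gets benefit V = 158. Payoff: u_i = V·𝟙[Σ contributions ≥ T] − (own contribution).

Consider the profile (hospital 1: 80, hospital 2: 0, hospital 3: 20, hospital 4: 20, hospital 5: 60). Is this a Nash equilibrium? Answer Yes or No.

Total = 180 ≥ 180: provided.
Hospital 1 (pledges 80, payoff 78): dropping to 0 → total 100, payoff 0. No gain.
Hospital 2 (pledges 0, payoff 158): pledging 20 → total 200, payoff 138. No gain.
Hospital 3 (pledges 20, payoff 138): dropping to 0 → total 160, payoff 0. No gain.
Hospital 4 (pledges 20, payoff 138): dropping to 0 → total 160, payoff 0. No gain.
Hospital 5 (pledges 60, payoff 98): dropping to 0 → total 120, payoff 0. No gain.

Yes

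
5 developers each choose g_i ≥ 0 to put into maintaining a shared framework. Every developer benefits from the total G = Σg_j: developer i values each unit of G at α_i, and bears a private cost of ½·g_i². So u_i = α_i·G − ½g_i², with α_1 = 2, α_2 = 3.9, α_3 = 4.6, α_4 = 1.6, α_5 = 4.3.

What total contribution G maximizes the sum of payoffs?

82

Planner FOC: ∂(Σu_j)/∂g_i = (Σα_j) − g_i = 0, so g_i^SO = Σα_j = 16.4 for every i; G^SO = 82.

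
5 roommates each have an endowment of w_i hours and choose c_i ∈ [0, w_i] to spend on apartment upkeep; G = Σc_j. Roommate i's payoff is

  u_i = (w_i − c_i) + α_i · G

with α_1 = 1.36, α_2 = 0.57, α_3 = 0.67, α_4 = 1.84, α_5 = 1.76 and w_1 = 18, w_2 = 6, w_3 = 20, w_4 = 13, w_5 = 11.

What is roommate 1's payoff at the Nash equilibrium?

57.12

∂u_i/∂c_i = α_i − 1, so roommate i contributes w_i if α_i > 1, else 0.
α_i > 1 for i ∈ {1, 4, 5}; NE contributions (18, 0, 0, 13, 11), G = 42.
u_1 = (18 − 18) + 1.36·42 = 57.12.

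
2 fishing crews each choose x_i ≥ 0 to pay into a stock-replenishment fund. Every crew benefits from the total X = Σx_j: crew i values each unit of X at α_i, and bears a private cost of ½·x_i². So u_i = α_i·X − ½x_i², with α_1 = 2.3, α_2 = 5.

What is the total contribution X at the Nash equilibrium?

Crew i's FOC: ∂u_i/∂x_i = α_i − x_i = 0, so x_i* = α_i.
NE contributions = (2.3, 5); X = 7.3.

7.3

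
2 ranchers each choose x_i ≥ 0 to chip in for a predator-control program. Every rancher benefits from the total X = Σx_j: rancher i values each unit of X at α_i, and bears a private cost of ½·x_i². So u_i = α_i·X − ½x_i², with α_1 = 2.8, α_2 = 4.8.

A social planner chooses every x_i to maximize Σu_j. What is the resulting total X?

15.2

Planner FOC: ∂(Σu_j)/∂x_i = (Σα_j) − x_i = 0, so x_i^SO = Σα_j = 7.6 for every i; X^SO = 15.2.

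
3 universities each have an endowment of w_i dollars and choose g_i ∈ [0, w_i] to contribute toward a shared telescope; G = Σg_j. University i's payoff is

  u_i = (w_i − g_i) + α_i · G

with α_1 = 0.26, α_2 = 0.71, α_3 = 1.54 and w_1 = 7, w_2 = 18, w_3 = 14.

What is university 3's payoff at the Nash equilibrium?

∂u_i/∂g_i = α_i − 1, so university i contributes w_i if α_i > 1, else 0.
α_i > 1 for i ∈ {3}; NE contributions (0, 0, 14), G = 14.
u_3 = (14 − 14) + 1.54·14 = 21.56.

21.56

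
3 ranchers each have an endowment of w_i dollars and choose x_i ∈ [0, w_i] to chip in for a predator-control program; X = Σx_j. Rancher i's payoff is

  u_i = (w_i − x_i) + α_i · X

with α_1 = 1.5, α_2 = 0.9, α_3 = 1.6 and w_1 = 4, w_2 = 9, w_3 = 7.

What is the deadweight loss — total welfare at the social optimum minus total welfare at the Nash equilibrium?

27

∂u_i/∂x_i = α_i − 1, so rancher i contributes w_i if α_i > 1, else 0.
α_i > 1 for i ∈ {1, 3}; NE contributions (4, 0, 7), X = 11.
W^NE = Σw_i − X^NE + (Σα_i)·X^NE = 20 + 3·11 = 53.
Planner: ∂(Σu_j)/∂x_i = Σα_j − 1 = 3 > 0, so everyone contributes w_i; X^SO = 20, W^SO = 20 + 3·20 = 80.
Deadweight loss = 27.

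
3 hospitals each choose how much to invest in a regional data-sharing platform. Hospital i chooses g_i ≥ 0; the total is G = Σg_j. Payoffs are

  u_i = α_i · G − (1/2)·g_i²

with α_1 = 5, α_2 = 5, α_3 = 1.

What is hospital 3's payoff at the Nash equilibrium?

Hospital i's FOC: ∂u_i/∂g_i = α_i − g_i = 0, so g_i* = α_i.
NE contributions = (5, 5, 1); G = 11.
u_3 = α_3·G − ½·(g_3)² = 1·11 − ½·1² = 10.5.

10.5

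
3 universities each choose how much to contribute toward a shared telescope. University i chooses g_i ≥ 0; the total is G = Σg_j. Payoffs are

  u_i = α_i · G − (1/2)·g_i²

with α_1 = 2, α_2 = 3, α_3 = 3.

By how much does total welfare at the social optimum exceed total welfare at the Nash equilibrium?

43

University i's FOC: ∂u_i/∂g_i = α_i − g_i = 0, so g_i* = α_i.
NE contributions = (2, 3, 3); G = 8.
W^NE = (Σα)·G − ½Σα_i² = 8² − ½·22 = 53.
Planner sets g_i = Σα_j = 8 for every i, so G^SO = 3·8 = 24.
W^SO = (Σα)·G^SO − ½·3·(Σα)² = (3/2)·8² = 96.
Deadweight loss = W^SO − W^NE = 43.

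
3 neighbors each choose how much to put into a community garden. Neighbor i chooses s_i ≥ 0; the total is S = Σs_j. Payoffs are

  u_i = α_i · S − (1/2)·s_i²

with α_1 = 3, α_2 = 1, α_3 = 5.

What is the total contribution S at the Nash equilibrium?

Neighbor i's FOC: ∂u_i/∂s_i = α_i − s_i = 0, so s_i* = α_i.
NE contributions = (3, 1, 5); S = 9.

9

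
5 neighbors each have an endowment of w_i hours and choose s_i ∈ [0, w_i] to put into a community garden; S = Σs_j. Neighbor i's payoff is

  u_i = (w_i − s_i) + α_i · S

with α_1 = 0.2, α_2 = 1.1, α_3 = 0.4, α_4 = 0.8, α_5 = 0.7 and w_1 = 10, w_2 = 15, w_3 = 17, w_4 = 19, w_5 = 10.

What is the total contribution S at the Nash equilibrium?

∂u_i/∂s_i = α_i − 1, so neighbor i contributes w_i if α_i > 1, else 0.
α_i > 1 for i ∈ {2}; NE contributions (0, 15, 0, 0, 0), S = 15.

15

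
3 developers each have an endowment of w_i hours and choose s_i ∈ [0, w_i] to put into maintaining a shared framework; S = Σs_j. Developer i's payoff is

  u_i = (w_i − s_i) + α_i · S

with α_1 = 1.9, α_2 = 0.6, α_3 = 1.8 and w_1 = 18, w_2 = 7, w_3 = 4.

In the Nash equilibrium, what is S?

22

∂u_i/∂s_i = α_i − 1, so developer i contributes w_i if α_i > 1, else 0.
α_i > 1 for i ∈ {1, 3}; NE contributions (18, 0, 4), S = 22.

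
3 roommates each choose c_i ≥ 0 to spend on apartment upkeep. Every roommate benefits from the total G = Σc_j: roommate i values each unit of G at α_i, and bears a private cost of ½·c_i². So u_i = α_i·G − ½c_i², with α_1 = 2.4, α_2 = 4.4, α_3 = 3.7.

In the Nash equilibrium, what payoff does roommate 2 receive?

36.52

Roommate i's FOC: ∂u_i/∂c_i = α_i − c_i = 0, so c_i* = α_i.
NE contributions = (2.4, 4.4, 3.7); G = 10.5.
u_2 = α_2·G − ½·(c_2)² = 4.4·10.5 − ½·4.4² = 36.52.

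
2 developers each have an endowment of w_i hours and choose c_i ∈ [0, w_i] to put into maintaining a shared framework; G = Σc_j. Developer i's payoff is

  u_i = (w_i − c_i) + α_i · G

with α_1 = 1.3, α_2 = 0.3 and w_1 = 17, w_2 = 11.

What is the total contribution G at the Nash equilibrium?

∂u_i/∂c_i = α_i − 1, so developer i contributes w_i if α_i > 1, else 0.
α_i > 1 for i ∈ {1}; NE contributions (17, 0), G = 17.

17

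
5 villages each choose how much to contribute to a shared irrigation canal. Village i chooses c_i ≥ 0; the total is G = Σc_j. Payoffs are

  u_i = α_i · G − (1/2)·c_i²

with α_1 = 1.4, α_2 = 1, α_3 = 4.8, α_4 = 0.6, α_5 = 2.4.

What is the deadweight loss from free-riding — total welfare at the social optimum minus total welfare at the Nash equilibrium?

Village i's FOC: ∂u_i/∂c_i = α_i − c_i = 0, so c_i* = α_i.
NE contributions = (1.4, 1, 4.8, 0.6, 2.4); G = 10.2.
W^NE = (Σα)·G − ½Σα_i² = 10.2² − ½·32.12 = 87.98.
Planner sets c_i = Σα_j = 10.2 for every i, so G^SO = 5·10.2 = 51.
W^SO = (Σα)·G^SO − ½·5·(Σα)² = (5/2)·10.2² = 260.1.
Deadweight loss = W^SO − W^NE = 172.12.

172.12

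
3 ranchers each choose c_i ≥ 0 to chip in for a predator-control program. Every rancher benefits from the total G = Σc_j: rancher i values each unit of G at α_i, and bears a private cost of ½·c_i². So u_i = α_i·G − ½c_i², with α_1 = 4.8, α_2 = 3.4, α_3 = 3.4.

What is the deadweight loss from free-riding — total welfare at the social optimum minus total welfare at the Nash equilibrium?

90.36

Rancher i's FOC: ∂u_i/∂c_i = α_i − c_i = 0, so c_i* = α_i.
NE contributions = (4.8, 3.4, 3.4); G = 11.6.
W^NE = (Σα)·G − ½Σα_i² = 11.6² − ½·46.16 = 111.48.
Planner sets c_i = Σα_j = 11.6 for every i, so G^SO = 3·11.6 = 34.8.
W^SO = (Σα)·G^SO − ½·3·(Σα)² = (3/2)·11.6² = 201.84.
Deadweight loss = W^SO − W^NE = 90.36.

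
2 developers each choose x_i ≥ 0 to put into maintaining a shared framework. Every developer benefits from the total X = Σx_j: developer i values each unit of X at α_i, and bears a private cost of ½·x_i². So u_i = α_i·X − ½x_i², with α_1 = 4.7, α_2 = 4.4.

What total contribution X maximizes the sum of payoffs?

Planner FOC: ∂(Σu_j)/∂x_i = (Σα_j) − x_i = 0, so x_i^SO = Σα_j = 9.1 for every i; X^SO = 18.2.

18.2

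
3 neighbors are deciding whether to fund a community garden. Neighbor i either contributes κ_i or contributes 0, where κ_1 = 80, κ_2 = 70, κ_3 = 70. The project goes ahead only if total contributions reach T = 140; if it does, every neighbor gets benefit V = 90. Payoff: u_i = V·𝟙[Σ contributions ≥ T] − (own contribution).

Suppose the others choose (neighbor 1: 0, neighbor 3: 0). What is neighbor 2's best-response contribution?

0

Others' total = 0. Even contributing 70 gives 70 < 140: no benefit either way.
Best response: 0.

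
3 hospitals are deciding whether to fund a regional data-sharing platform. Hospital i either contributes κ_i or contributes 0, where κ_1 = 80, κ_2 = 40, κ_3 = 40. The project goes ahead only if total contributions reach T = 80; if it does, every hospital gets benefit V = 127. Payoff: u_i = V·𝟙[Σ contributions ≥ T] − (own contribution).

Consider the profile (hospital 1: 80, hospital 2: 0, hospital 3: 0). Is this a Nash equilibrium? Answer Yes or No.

Total = 80 ≥ 80: provided.
Hospital 1 (pledges 80, payoff 47): dropping to 0 → total 0, payoff 0. No gain.
Hospital 2 (pledges 0, payoff 127): pledging 40 → total 120, payoff 87. No gain.
Hospital 3 (pledges 0, payoff 127): pledging 40 → total 120, payoff 87. No gain.

Yes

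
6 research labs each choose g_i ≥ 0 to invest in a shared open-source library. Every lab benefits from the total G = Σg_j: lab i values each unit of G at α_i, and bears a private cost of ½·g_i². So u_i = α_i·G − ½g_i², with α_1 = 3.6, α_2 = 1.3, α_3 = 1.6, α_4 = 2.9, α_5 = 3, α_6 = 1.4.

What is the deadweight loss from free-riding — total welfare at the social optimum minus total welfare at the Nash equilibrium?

Lab i's FOC: ∂u_i/∂g_i = α_i − g_i = 0, so g_i* = α_i.
NE contributions = (3.6, 1.3, 1.6, 2.9, 3, 1.4); G = 13.8.
W^NE = (Σα)·G − ½Σα_i² = 13.8² − ½·36.58 = 172.15.
Planner sets g_i = Σα_j = 13.8 for every i, so G^SO = 6·13.8 = 82.8.
W^SO = (Σα)·G^SO − ½·6·(Σα)² = (6/2)·13.8² = 571.32.
Deadweight loss = W^SO − W^NE = 399.17.

399.17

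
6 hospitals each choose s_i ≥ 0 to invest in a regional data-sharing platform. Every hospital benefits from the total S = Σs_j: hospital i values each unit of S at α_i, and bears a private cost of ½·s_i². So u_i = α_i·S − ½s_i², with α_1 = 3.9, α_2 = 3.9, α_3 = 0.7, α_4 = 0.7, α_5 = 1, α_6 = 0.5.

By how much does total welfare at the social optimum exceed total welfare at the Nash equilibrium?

245.305

Hospital i's FOC: ∂u_i/∂s_i = α_i − s_i = 0, so s_i* = α_i.
NE contributions = (3.9, 3.9, 0.7, 0.7, 1, 0.5); S = 10.7.
W^NE = (Σα)·S − ½Σα_i² = 10.7² − ½·32.65 = 98.165.
Planner sets s_i = Σα_j = 10.7 for every i, so S^SO = 6·10.7 = 64.2.
W^SO = (Σα)·S^SO − ½·6·(Σα)² = (6/2)·10.7² = 343.47.
Deadweight loss = W^SO − W^NE = 245.305.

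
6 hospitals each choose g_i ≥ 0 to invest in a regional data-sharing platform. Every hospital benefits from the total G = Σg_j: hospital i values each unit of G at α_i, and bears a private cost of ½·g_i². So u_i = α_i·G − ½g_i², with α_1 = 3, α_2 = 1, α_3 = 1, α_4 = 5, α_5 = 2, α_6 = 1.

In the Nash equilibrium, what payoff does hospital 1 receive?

Hospital i's FOC: ∂u_i/∂g_i = α_i − g_i = 0, so g_i* = α_i.
NE contributions = (3, 1, 1, 5, 2, 1); G = 13.
u_1 = α_1·G − ½·(g_1)² = 3·13 − ½·3² = 34.5.

34.5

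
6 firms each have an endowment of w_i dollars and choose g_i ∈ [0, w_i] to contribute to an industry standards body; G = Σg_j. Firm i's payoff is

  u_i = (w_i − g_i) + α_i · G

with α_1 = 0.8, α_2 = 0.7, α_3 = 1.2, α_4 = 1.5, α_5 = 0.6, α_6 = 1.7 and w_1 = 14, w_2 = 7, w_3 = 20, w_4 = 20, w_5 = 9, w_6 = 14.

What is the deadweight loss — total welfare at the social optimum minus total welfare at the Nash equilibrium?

∂u_i/∂g_i = α_i − 1, so firm i contributes w_i if α_i > 1, else 0.
α_i > 1 for i ∈ {3, 4, 6}; NE contributions (0, 0, 20, 20, 0, 14), G = 54.
W^NE = Σw_i − G^NE + (Σα_i)·G^NE = 84 + 5.5·54 = 381.
Planner: ∂(Σu_j)/∂g_i = Σα_j − 1 = 5.5 > 0, so everyone contributes w_i; G^SO = 84, W^SO = 84 + 5.5·84 = 546.
Deadweight loss = 165.

165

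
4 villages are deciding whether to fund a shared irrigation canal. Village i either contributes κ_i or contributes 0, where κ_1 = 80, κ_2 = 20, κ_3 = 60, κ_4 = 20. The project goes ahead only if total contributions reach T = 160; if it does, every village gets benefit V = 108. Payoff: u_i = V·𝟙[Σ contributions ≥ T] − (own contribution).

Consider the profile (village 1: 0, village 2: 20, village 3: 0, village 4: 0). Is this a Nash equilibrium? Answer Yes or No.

No

Total = 20 < 160: not provided.
Village 1 (pledges 0, payoff 0): pledging 80 → total 100, payoff -80. No gain.
Village 2 (pledges 20, payoff -20): dropping to 0 → total 0, payoff 0. Profitable deviation.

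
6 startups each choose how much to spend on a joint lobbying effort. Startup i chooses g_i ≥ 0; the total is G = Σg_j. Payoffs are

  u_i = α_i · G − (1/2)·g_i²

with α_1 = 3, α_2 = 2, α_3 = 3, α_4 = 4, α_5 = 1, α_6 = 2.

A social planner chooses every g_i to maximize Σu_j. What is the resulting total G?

Planner FOC: ∂(Σu_j)/∂g_i = (Σα_j) − g_i = 0, so g_i^SO = Σα_j = 15 for every i; G^SO = 90.

90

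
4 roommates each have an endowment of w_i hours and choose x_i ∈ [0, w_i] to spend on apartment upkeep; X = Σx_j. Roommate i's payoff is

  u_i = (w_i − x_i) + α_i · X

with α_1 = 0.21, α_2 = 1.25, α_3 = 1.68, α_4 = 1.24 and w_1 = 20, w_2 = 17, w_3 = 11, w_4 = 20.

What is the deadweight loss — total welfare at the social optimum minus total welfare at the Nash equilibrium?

∂u_i/∂x_i = α_i − 1, so roommate i contributes w_i if α_i > 1, else 0.
α_i > 1 for i ∈ {2, 3, 4}; NE contributions (0, 17, 11, 20), X = 48.
W^NE = Σw_i − X^NE + (Σα_i)·X^NE = 68 + 3.38·48 = 230.24.
Planner: ∂(Σu_j)/∂x_i = Σα_j − 1 = 3.38 > 0, so everyone contributes w_i; X^SO = 68, W^SO = 68 + 3.38·68 = 297.84.
Deadweight loss = 67.6.

67.6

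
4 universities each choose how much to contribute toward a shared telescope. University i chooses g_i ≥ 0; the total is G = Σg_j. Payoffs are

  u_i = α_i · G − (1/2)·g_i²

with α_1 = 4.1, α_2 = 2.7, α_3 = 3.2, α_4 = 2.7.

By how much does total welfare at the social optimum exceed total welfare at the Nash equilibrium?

182.105

University i's FOC: ∂u_i/∂g_i = α_i − g_i = 0, so g_i* = α_i.
NE contributions = (4.1, 2.7, 3.2, 2.7); G = 12.7.
W^NE = (Σα)·G − ½Σα_i² = 12.7² − ½·41.63 = 140.475.
Planner sets g_i = Σα_j = 12.7 for every i, so G^SO = 4·12.7 = 50.8.
W^SO = (Σα)·G^SO − ½·4·(Σα)² = (4/2)·12.7² = 322.58.
Deadweight loss = W^SO − W^NE = 182.105.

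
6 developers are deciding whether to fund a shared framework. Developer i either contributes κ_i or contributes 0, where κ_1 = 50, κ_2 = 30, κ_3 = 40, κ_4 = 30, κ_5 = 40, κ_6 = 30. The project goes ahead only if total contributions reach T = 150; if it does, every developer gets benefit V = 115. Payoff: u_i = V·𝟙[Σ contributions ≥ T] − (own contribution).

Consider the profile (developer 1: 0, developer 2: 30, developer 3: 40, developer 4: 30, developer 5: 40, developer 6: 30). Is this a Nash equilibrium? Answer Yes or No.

Yes

Total = 170 ≥ 150: provided.
Developer 1 (pledges 0, payoff 115): pledging 50 → total 220, payoff 65. No gain.
Developer 2 (pledges 30, payoff 85): dropping to 0 → total 140, payoff 0. No gain.
Developer 3 (pledges 40, payoff 75): dropping to 0 → total 130, payoff 0. No gain.
Developer 4 (pledges 30, payoff 85): dropping to 0 → total 140, payoff 0. No gain.
Developer 5 (pledges 40, payoff 75): dropping to 0 → total 130, payoff 0. No gain.
Developer 6 (pledges 30, payoff 85): dropping to 0 → total 140, payoff 0. No gain.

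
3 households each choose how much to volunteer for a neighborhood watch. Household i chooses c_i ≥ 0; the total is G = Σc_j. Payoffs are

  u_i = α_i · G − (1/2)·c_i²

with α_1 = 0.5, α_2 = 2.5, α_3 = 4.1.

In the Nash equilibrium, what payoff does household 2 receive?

Household i's FOC: ∂u_i/∂c_i = α_i − c_i = 0, so c_i* = α_i.
NE contributions = (0.5, 2.5, 4.1); G = 7.1.
u_2 = α_2·G − ½·(c_2)² = 2.5·7.1 − ½·2.5² = 14.625.

14.625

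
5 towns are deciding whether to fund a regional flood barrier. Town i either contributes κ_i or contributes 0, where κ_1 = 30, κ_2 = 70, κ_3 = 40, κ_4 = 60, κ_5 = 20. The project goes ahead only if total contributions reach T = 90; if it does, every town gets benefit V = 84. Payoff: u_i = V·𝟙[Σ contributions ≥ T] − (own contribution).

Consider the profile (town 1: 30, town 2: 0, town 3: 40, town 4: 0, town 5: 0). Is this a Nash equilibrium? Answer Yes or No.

No

Total = 70 < 90: not provided.
Town 1 (pledges 30, payoff -30): dropping to 0 → total 40, payoff 0. Profitable deviation.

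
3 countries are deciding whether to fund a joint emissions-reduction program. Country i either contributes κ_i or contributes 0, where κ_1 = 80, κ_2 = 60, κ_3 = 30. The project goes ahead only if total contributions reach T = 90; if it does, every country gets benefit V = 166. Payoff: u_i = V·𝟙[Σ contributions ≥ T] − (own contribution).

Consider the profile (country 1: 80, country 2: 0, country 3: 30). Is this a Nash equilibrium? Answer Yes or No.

Total = 110 ≥ 90: provided.
Country 1 (pledges 80, payoff 86): dropping to 0 → total 30, payoff 0. No gain.
Country 2 (pledges 0, payoff 166): pledging 60 → total 170, payoff 106. No gain.
Country 3 (pledges 30, payoff 136): dropping to 0 → total 80, payoff 0. No gain.

Yes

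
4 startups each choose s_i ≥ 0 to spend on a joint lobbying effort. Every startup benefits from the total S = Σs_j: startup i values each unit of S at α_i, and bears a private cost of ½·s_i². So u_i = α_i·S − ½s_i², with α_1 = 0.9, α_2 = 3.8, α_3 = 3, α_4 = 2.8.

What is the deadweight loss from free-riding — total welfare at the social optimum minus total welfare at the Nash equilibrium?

Startup i's FOC: ∂u_i/∂s_i = α_i − s_i = 0, so s_i* = α_i.
NE contributions = (0.9, 3.8, 3, 2.8); S = 10.5.
W^NE = (Σα)·S − ½Σα_i² = 10.5² − ½·32.09 = 94.205.
Planner sets s_i = Σα_j = 10.5 for every i, so S^SO = 4·10.5 = 42.
W^SO = (Σα)·S^SO − ½·4·(Σα)² = (4/2)·10.5² = 220.5.
Deadweight loss = W^SO − W^NE = 126.295.

126.295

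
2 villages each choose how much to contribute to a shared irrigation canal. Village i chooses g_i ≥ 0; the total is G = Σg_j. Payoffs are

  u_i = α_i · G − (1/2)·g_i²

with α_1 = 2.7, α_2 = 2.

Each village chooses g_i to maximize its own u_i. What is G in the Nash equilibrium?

Village i's FOC: ∂u_i/∂g_i = α_i − g_i = 0, so g_i* = α_i.
NE contributions = (2.7, 2); G = 4.7.

4.7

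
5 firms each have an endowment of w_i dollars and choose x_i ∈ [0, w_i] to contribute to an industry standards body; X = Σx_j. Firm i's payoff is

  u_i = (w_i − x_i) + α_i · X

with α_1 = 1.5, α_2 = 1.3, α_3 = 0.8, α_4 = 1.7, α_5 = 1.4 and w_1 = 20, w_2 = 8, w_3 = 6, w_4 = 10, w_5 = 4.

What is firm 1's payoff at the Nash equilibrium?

∂u_i/∂x_i = α_i − 1, so firm i contributes w_i if α_i > 1, else 0.
α_i > 1 for i ∈ {1, 2, 4, 5}; NE contributions (20, 8, 0, 10, 4), X = 42.
u_1 = (20 − 20) + 1.5·42 = 63.

63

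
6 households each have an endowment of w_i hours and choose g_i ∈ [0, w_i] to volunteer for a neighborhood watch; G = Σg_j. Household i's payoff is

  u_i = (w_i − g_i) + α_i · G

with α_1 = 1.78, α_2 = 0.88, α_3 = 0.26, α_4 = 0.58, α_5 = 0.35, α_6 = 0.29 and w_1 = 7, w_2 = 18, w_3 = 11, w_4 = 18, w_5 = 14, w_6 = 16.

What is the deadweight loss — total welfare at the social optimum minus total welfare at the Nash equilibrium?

241.78

∂u_i/∂g_i = α_i − 1, so household i contributes w_i if α_i > 1, else 0.
α_i > 1 for i ∈ {1}; NE contributions (7, 0, 0, 0, 0, 0), G = 7.
W^NE = Σw_i − G^NE + (Σα_i)·G^NE = 84 + 3.14·7 = 105.98.
Planner: ∂(Σu_j)/∂g_i = Σα_j − 1 = 3.14 > 0, so everyone contributes w_i; G^SO = 84, W^SO = 84 + 3.14·84 = 347.76.
Deadweight loss = 241.78.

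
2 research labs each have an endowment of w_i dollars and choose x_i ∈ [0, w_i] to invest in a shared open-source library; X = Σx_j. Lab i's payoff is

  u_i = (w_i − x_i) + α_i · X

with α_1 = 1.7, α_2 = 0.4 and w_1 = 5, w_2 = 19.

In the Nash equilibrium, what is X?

∂u_i/∂x_i = α_i − 1, so lab i contributes w_i if α_i > 1, else 0.
α_i > 1 for i ∈ {1}; NE contributions (5, 0), X = 5.

5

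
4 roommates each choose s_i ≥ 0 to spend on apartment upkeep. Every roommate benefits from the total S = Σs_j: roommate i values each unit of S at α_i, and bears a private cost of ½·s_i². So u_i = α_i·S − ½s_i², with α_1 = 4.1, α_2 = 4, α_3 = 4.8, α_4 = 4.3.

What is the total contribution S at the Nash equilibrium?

17.2

Roommate i's FOC: ∂u_i/∂s_i = α_i − s_i = 0, so s_i* = α_i.
NE contributions = (4.1, 4, 4.8, 4.3); S = 17.2.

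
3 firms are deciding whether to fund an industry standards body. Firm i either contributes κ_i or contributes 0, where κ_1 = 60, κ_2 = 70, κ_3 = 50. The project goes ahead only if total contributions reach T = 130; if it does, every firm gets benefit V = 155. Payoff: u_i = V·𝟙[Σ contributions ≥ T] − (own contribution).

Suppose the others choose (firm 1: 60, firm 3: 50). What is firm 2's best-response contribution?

Others' total = 110. Contributing 70 brings total to 180 ≥ 130: gain V − κ_2 = 85.
Best response: 70.

70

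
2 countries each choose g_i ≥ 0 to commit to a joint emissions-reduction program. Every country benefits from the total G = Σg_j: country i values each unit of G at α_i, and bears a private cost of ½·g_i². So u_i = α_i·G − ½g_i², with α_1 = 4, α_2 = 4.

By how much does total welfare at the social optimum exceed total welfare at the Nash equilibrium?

16

Country i's FOC: ∂u_i/∂g_i = α_i − g_i = 0, so g_i* = α_i.
NE contributions = (4, 4); G = 8.
W^NE = (Σα)·G − ½Σα_i² = 8² − ½·32 = 48.
Planner sets g_i = Σα_j = 8 for every i, so G^SO = 2·8 = 16.
W^SO = (Σα)·G^SO − ½·2·(Σα)² = (2/2)·8² = 64.
Deadweight loss = W^SO − W^NE = 16.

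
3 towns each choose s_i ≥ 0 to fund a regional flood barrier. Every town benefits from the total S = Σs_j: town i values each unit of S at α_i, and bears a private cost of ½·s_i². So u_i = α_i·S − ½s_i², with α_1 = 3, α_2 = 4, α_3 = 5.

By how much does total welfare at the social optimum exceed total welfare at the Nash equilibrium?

97

Town i's FOC: ∂u_i/∂s_i = α_i − s_i = 0, so s_i* = α_i.
NE contributions = (3, 4, 5); S = 12.
W^NE = (Σα)·S − ½Σα_i² = 12² − ½·50 = 119.
Planner sets s_i = Σα_j = 12 for every i, so S^SO = 3·12 = 36.
W^SO = (Σα)·S^SO − ½·3·(Σα)² = (3/2)·12² = 216.
Deadweight loss = W^SO − W^NE = 97.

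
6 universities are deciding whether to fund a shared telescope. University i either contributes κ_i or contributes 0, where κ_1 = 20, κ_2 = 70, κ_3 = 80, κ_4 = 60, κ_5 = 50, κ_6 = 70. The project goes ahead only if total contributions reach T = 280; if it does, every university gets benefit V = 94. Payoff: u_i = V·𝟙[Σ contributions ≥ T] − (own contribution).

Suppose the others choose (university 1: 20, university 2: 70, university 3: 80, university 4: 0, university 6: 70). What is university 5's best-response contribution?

Others' total = 240. Contributing 50 brings total to 290 ≥ 280: gain V − κ_5 = 44.
Best response: 50.

50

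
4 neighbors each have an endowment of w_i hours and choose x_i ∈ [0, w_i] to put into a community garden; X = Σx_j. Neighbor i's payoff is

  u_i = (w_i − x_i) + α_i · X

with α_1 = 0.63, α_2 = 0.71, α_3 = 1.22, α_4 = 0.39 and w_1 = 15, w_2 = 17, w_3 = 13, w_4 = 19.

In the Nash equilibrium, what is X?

∂u_i/∂x_i = α_i − 1, so neighbor i contributes w_i if α_i > 1, else 0.
α_i > 1 for i ∈ {3}; NE contributions (0, 0, 13, 0), X = 13.

13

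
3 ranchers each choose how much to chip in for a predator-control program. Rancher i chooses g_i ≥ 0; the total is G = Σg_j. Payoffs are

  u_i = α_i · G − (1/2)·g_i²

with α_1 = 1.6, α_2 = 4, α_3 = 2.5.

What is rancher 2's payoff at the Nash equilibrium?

24.4

Rancher i's FOC: ∂u_i/∂g_i = α_i − g_i = 0, so g_i* = α_i.
NE contributions = (1.6, 4, 2.5); G = 8.1.
u_2 = α_2·G − ½·(g_2)² = 4·8.1 − ½·4² = 24.4.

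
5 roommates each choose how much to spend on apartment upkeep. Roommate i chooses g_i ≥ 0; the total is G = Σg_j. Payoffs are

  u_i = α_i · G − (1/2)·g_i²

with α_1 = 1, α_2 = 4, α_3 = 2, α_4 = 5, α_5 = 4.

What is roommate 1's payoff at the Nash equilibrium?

15.5

Roommate i's FOC: ∂u_i/∂g_i = α_i − g_i = 0, so g_i* = α_i.
NE contributions = (1, 4, 2, 5, 4); G = 16.
u_1 = α_1·G − ½·(g_1)² = 1·16 − ½·1² = 15.5.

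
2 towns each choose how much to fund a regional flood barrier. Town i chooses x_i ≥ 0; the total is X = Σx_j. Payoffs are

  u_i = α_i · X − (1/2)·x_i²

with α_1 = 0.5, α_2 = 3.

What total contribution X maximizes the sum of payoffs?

Planner FOC: ∂(Σu_j)/∂x_i = (Σα_j) − x_i = 0, so x_i^SO = Σα_j = 3.5 for every i; X^SO = 7.

7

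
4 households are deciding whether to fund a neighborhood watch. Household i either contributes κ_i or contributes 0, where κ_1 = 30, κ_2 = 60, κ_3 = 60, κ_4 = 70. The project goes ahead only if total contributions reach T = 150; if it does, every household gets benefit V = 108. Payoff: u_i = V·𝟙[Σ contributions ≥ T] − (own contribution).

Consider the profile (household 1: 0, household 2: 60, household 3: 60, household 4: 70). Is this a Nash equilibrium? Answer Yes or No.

Total = 190 ≥ 150: provided.
Household 1 (pledges 0, payoff 108): pledging 30 → total 220, payoff 78. No gain.
Household 2 (pledges 60, payoff 48): dropping to 0 → total 130, payoff 0. No gain.
Household 3 (pledges 60, payoff 48): dropping to 0 → total 130, payoff 0. No gain.
Household 4 (pledges 70, payoff 38): dropping to 0 → total 120, payoff 0. No gain.

Yes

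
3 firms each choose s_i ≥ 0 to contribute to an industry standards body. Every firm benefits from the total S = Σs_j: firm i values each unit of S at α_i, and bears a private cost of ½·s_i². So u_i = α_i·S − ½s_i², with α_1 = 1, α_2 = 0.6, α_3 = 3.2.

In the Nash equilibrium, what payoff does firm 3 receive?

10.24

Firm i's FOC: ∂u_i/∂s_i = α_i − s_i = 0, so s_i* = α_i.
NE contributions = (1, 0.6, 3.2); S = 4.8.
u_3 = α_3·S − ½·(s_3)² = 3.2·4.8 − ½·3.2² = 10.24.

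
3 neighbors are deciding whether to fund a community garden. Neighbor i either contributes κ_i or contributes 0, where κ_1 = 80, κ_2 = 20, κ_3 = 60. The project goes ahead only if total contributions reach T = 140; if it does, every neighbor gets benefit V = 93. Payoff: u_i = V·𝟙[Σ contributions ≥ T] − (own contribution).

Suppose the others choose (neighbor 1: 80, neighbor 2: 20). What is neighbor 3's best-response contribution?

Others' total = 100. Contributing 60 brings total to 160 ≥ 140: gain V − κ_3 = 33.
Best response: 60.

60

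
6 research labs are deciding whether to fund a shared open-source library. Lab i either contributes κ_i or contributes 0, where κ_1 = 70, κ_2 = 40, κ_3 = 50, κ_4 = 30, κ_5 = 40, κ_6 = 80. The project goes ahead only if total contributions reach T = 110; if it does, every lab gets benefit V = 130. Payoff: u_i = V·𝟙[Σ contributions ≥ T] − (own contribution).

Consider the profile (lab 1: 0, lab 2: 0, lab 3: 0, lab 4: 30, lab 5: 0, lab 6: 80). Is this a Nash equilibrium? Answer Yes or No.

Total = 110 ≥ 110: provided.
Lab 1 (pledges 0, payoff 130): pledging 70 → total 180, payoff 60. No gain.
Lab 2 (pledges 0, payoff 130): pledging 40 → total 150, payoff 90. No gain.
Lab 3 (pledges 0, payoff 130): pledging 50 → total 160, payoff 80. No gain.
Lab 4 (pledges 30, payoff 100): dropping to 0 → total 80, payoff 0. No gain.
Lab 5 (pledges 0, payoff 130): pledging 40 → total 150, payoff 90. No gain.
Lab 6 (pledges 80, payoff 50): dropping to 0 → total 30, payoff 0. No gain.

Yes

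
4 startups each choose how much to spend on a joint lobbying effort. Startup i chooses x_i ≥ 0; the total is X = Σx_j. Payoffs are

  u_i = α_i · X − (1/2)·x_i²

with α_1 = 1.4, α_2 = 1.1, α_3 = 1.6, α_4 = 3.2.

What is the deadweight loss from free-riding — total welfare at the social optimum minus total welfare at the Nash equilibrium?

Startup i's FOC: ∂u_i/∂x_i = α_i − x_i = 0, so x_i* = α_i.
NE contributions = (1.4, 1.1, 1.6, 3.2); X = 7.3.
W^NE = (Σα)·X − ½Σα_i² = 7.3² − ½·15.97 = 45.305.
Planner sets x_i = Σα_j = 7.3 for every i, so X^SO = 4·7.3 = 29.2.
W^SO = (Σα)·X^SO − ½·4·(Σα)² = (4/2)·7.3² = 106.58.
Deadweight loss = W^SO − W^NE = 61.275.

61.275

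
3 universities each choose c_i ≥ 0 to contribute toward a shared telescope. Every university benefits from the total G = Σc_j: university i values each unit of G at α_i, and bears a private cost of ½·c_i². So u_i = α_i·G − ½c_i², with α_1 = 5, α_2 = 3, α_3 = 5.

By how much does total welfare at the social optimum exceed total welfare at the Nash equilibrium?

114

University i's FOC: ∂u_i/∂c_i = α_i − c_i = 0, so c_i* = α_i.
NE contributions = (5, 3, 5); G = 13.
W^NE = (Σα)·G − ½Σα_i² = 13² − ½·59 = 139.5.
Planner sets c_i = Σα_j = 13 for every i, so G^SO = 3·13 = 39.
W^SO = (Σα)·G^SO − ½·3·(Σα)² = (3/2)·13² = 253.5.
Deadweight loss = W^SO − W^NE = 114.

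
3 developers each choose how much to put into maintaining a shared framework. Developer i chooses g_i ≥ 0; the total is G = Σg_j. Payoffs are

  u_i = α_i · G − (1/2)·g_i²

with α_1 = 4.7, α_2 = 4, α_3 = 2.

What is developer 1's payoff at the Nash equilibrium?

39.245

Developer i's FOC: ∂u_i/∂g_i = α_i − g_i = 0, so g_i* = α_i.
NE contributions = (4.7, 4, 2); G = 10.7.
u_1 = α_1·G − ½·(g_1)² = 4.7·10.7 − ½·4.7² = 39.245.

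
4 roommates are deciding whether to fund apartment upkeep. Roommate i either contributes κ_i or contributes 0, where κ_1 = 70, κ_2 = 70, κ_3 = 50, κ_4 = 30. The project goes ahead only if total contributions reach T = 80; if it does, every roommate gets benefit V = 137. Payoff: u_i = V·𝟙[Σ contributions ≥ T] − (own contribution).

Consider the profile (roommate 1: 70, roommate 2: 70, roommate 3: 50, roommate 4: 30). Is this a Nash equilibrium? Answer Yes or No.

No

Total = 220 ≥ 80: provided.
Roommate 1 (pledges 70, payoff 67): dropping to 0 → total 150, payoff 137. Profitable deviation.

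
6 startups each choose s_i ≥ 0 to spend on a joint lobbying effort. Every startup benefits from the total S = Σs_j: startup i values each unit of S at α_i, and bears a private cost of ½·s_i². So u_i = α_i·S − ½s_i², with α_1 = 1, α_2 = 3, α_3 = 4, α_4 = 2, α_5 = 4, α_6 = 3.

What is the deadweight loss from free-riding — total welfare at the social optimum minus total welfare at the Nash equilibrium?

Startup i's FOC: ∂u_i/∂s_i = α_i − s_i = 0, so s_i* = α_i.
NE contributions = (1, 3, 4, 2, 4, 3); S = 17.
W^NE = (Σα)·S − ½Σα_i² = 17² − ½·55 = 261.5.
Planner sets s_i = Σα_j = 17 for every i, so S^SO = 6·17 = 102.
W^SO = (Σα)·S^SO − ½·6·(Σα)² = (6/2)·17² = 867.
Deadweight loss = W^SO − W^NE = 605.5.

605.5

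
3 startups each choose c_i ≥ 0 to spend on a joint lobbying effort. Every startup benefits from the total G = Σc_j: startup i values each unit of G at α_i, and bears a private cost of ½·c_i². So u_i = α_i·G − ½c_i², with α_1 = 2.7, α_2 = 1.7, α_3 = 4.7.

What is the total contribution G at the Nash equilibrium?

9.1

Startup i's FOC: ∂u_i/∂c_i = α_i − c_i = 0, so c_i* = α_i.
NE contributions = (2.7, 1.7, 4.7); G = 9.1.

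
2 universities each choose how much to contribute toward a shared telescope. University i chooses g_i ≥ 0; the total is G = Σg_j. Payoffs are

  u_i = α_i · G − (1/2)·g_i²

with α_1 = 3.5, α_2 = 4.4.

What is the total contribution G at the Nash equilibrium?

University i's FOC: ∂u_i/∂g_i = α_i − g_i = 0, so g_i* = α_i.
NE contributions = (3.5, 4.4); G = 7.9.

7.9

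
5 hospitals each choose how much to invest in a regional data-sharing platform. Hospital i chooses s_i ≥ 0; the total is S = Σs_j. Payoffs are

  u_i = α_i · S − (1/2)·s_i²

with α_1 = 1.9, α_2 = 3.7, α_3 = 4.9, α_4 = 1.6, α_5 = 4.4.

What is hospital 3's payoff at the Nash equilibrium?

Hospital i's FOC: ∂u_i/∂s_i = α_i − s_i = 0, so s_i* = α_i.
NE contributions = (1.9, 3.7, 4.9, 1.6, 4.4); S = 16.5.
u_3 = α_3·S − ½·(s_3)² = 4.9·16.5 − ½·4.9² = 68.845.

68.845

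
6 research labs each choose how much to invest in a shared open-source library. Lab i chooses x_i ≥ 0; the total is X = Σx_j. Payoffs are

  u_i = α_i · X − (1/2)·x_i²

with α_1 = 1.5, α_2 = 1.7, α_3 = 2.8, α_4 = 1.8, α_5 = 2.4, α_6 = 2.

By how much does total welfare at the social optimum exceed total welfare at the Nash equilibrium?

Lab i's FOC: ∂u_i/∂x_i = α_i − x_i = 0, so x_i* = α_i.
NE contributions = (1.5, 1.7, 2.8, 1.8, 2.4, 2); X = 12.2.
W^NE = (Σα)·X − ½Σα_i² = 12.2² − ½·25.98 = 135.85.
Planner sets x_i = Σα_j = 12.2 for every i, so X^SO = 6·12.2 = 73.2.
W^SO = (Σα)·X^SO − ½·6·(Σα)² = (6/2)·12.2² = 446.52.
Deadweight loss = W^SO − W^NE = 310.67.

310.67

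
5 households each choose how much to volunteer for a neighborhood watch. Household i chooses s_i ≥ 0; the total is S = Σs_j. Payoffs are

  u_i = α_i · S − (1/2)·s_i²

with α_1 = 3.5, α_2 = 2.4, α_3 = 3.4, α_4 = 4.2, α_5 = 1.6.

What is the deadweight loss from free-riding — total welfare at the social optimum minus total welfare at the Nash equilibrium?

Household i's FOC: ∂u_i/∂s_i = α_i − s_i = 0, so s_i* = α_i.
NE contributions = (3.5, 2.4, 3.4, 4.2, 1.6); S = 15.1.
W^NE = (Σα)·S − ½Σα_i² = 15.1² − ½·49.77 = 203.125.
Planner sets s_i = Σα_j = 15.1 for every i, so S^SO = 5·15.1 = 75.5.
W^SO = (Σα)·S^SO − ½·5·(Σα)² = (5/2)·15.1² = 570.025.
Deadweight loss = W^SO − W^NE = 366.9.

366.9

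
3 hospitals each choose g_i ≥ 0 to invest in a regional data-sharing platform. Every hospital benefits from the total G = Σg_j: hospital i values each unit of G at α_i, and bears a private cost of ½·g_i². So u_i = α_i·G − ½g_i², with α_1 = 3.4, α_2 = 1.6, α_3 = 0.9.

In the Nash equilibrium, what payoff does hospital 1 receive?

Hospital i's FOC: ∂u_i/∂g_i = α_i − g_i = 0, so g_i* = α_i.
NE contributions = (3.4, 1.6, 0.9); G = 5.9.
u_1 = α_1·G − ½·(g_1)² = 3.4·5.9 − ½·3.4² = 14.28.

14.28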